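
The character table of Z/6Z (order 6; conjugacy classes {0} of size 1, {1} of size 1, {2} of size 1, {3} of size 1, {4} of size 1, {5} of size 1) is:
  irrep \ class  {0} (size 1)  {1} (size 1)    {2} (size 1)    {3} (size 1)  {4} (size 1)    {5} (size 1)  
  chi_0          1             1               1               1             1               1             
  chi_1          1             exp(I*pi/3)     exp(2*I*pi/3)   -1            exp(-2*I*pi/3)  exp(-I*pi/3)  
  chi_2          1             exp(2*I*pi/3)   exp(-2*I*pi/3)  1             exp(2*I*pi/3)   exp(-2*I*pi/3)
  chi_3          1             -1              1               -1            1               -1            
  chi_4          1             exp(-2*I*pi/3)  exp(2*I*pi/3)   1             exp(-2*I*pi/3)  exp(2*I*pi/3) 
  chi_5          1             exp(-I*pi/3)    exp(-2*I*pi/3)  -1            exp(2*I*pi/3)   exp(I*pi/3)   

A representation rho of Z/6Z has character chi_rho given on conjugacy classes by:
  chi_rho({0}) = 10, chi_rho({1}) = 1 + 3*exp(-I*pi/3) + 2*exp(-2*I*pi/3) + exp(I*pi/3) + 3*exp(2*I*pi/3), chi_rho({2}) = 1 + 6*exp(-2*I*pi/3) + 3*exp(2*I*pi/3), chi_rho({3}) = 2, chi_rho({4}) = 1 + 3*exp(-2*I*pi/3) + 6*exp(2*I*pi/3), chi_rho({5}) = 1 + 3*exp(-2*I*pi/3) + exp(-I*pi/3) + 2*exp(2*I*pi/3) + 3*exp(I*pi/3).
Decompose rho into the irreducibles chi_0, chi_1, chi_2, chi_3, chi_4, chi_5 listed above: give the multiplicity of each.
Multiplicities: chi_0: 1, chi_1: 1, chi_2: 3, chi_3: 0, chi_4: 2, chi_5: 3.

Proof sketch: Use <chi_rho, chi> = (1/|G|) sum_C |C| * chi_rho(C) * conj(chi(C)) with |G| = 6 for each irreducible chi in the table:
  <chi_rho, chi_0> = (1/6)[1*(10)*conj(1) + 1*(1 + 3*exp(-I*pi/3) + 2*exp(-2*I*pi/3) + exp(I*pi/3) + 3*exp(2*I*pi/3))*conj(1) + 1*(1 + 6*exp(-2*I*pi/3) + 3*exp(2*I*pi/3))*conj(1) + 1*(2)*conj(1) + 1*(1 + 3*exp(-2*I*pi/3) + 6*exp(2*I*pi/3))*conj(1) + 1*(1 + 3*exp(-2*I*pi/3) + exp(-I*pi/3) + 2*exp(2*I*pi/3) + 3*exp(I*pi/3))*conj(1)]
      = (1/6)[(10) + (1 + 3*exp(-I*pi/3) + 2*exp(-2*I*pi/3) + exp(I*pi/3) + 3*exp(2*I*pi/3)) + (1 + 6*exp(-2*I*pi/3) + 3*exp(2*I*pi/3)) + (2) + (1 + 3*exp(-2*I*pi/3) + 6*exp(2*I*pi/3)) + (1 + 3*exp(-2*I*pi/3) + exp(-I*pi/3) + 2*exp(2*I*pi/3) + 3*exp(I*pi/3))] = 6/6 = 1
  <chi_rho, chi_1> = (1/6)[1*(10)*conj(1) + 1*(1 + 3*exp(-I*pi/3) + 2*exp(-2*I*pi/3) + exp(I*pi/3) + 3*exp(2*I*pi/3))*conj(exp(I*pi/3)) + 1*(1 + 6*exp(-2*I*pi/3) + 3*exp(2*I*pi/3))*conj(exp(2*I*pi/3)) + 1*(2)*conj(-1) + 1*(1 + 3*exp(-2*I*pi/3) + 6*exp(2*I*pi/3))*conj(exp(-2*I*pi/3)) + 1*(1 + 3*exp(-2*I*pi/3) + exp(-I*pi/3) + 2*exp(2*I*pi/3) + 3*exp(I*pi/3))*conj(exp(-I*pi/3))]
      = (1/6)[(10) + (-1 + 3*exp(-2*I*pi/3) + exp(-I*pi/3) + 3*exp(I*pi/3)) + (3 + exp(-2*I*pi/3) + 6*exp(2*I*pi/3)) + (-2) + (3 + 6*exp(-2*I*pi/3) + exp(2*I*pi/3)) + (-1 + 3*exp(-I*pi/3) + exp(I*pi/3) + 3*exp(2*I*pi/3))] = 6/6 = 1
  <chi_rho, chi_2> = (1/6)[1*(10)*conj(1) + 1*(1 + 3*exp(-I*pi/3) + 2*exp(-2*I*pi/3) + exp(I*pi/3) + 3*exp(2*I*pi/3))*conj(exp(2*I*pi/3)) + 1*(1 + 6*exp(-2*I*pi/3) + 3*exp(2*I*pi/3))*conj(exp(-2*I*pi/3)) + 1*(2)*conj(1) + 1*(1 + 3*exp(-2*I*pi/3) + 6*exp(2*I*pi/3))*conj(exp(2*I*pi/3)) + 1*(1 + 3*exp(-2*I*pi/3) + exp(-I*pi/3) + 2*exp(2*I*pi/3) + 3*exp(I*pi/3))*conj(exp(-2*I*pi/3))]
      = (1/6)[(10) + (-1) + (6 + 3*exp(-2*I*pi/3) + exp(2*I*pi/3)) + (2) + (6 + exp(-2*I*pi/3) + 3*exp(2*I*pi/3)) + (-1)] = 18/6 = 3
  <chi_rho, chi_3> = (1/6)[1*(10)*conj(1) + 1*(1 + 3*exp(-I*pi/3) + 2*exp(-2*I*pi/3) + exp(I*pi/3) + 3*exp(2*I*pi/3))*conj(-1) + 1*(1 + 6*exp(-2*I*pi/3) + 3*exp(2*I*pi/3))*conj(1) + 1*(2)*conj(-1) + 1*(1 + 3*exp(-2*I*pi/3) + 6*exp(2*I*pi/3))*conj(1) + 1*(1 + 3*exp(-2*I*pi/3) + exp(-I*pi/3) + 2*exp(2*I*pi/3) + 3*exp(I*pi/3))*conj(-1)]
      = (1/6)[(10) + (-1 - 3*exp(2*I*pi/3) - exp(I*pi/3) - 2*exp(-2*I*pi/3) - 3*exp(-I*pi/3)) + (1 + 6*exp(-2*I*pi/3) + 3*exp(2*I*pi/3)) + (-2) + (1 + 3*exp(-2*I*pi/3) + 6*exp(2*I*pi/3)) + (-1 - 3*exp(I*pi/3) - 2*exp(2*I*pi/3) - exp(-I*pi/3) - 3*exp(-2*I*pi/3))] = 0/6 = 0
  <chi_rho, chi_4> = (1/6)[1*(10)*conj(1) + 1*(1 + 3*exp(-I*pi/3) + 2*exp(-2*I*pi/3) + exp(I*pi/3) + 3*exp(2*I*pi/3))*conj(exp(-2*I*pi/3)) + 1*(1 + 6*exp(-2*I*pi/3) + 3*exp(2*I*pi/3))*conj(exp(2*I*pi/3)) + 1*(2)*conj(1) + 1*(1 + 3*exp(-2*I*pi/3) + 6*exp(2*I*pi/3))*conj(exp(-2*I*pi/3)) + 1*(1 + 3*exp(-2*I*pi/3) + exp(-I*pi/3) + 2*exp(2*I*pi/3) + 3*exp(I*pi/3))*conj(exp(2*I*pi/3))]
      = (1/6)[(10) + (1 + 3*exp(-2*I*pi/3) + exp(2*I*pi/3) + 3*exp(I*pi/3)) + (3 + exp(-2*I*pi/3) + 6*exp(2*I*pi/3)) + (2) + (3 + 6*exp(-2*I*pi/3) + exp(2*I*pi/3)) + (1 + 3*exp(-I*pi/3) + exp(-2*I*pi/3) + 3*exp(2*I*pi/3))] = 12/6 = 2
  <chi_rho, chi_5> = (1/6)[1*(10)*conj(1) + 1*(1 + 3*exp(-I*pi/3) + 2*exp(-2*I*pi/3) + exp(I*pi/3) + 3*exp(2*I*pi/3))*conj(exp(-I*pi/3)) + 1*(1 + 6*exp(-2*I*pi/3) + 3*exp(2*I*pi/3))*conj(exp(-2*I*pi/3)) + 1*(2)*conj(-1) + 1*(1 + 3*exp(-2*I*pi/3) + 6*exp(2*I*pi/3))*conj(exp(2*I*pi/3)) + 1*(1 + 3*exp(-2*I*pi/3) + exp(-I*pi/3) + 2*exp(2*I*pi/3) + 3*exp(I*pi/3))*conj(exp(I*pi/3))]
      = (1/6)[(10) + (1) + (6 + 3*exp(-2*I*pi/3) + exp(2*I*pi/3)) + (-2) + (6 + exp(-2*I*pi/3) + 3*exp(2*I*pi/3)) + (1)] = 18/6 = 3
(Exp terms are combined using exp(i*s)*conj(exp(i*t)) = exp(i*(s-t)), and sums of them are collapsed using the identity that for every m > 1 the m distinct m-th roots of unity sum to 0, e.g. 1 + exp(2*I*pi/3) + exp(-2*I*pi/3) = 0.)
Dimension check: dim(rho) = sum (mult * dim) = 1*1 + 1*1 + 3*1 + 0*1 + 2*1 + 3*1 = 10 = chi_rho(e) = 10.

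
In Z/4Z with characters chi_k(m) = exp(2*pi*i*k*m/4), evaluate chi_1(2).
chi_1(2) = zeta_4^2 = -1

chi_1(2) = zeta_4^(1*2) = zeta_4^2. Since zeta_4^4 = 1, this equals zeta_4^2 = exp(2*pi*i*2/4) = -1.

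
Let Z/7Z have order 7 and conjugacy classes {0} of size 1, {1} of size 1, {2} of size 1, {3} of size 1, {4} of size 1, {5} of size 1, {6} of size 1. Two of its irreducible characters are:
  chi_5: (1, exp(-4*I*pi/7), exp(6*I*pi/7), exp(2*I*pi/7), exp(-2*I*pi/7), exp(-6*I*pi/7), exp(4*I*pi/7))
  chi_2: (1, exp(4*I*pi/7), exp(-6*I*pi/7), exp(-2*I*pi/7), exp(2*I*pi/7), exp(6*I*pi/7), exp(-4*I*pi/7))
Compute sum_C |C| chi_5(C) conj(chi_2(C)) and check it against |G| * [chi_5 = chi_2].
Sum = 0; so <chi_5, chi_2> = 0 (distinct irreducibles are orthogonal).

Compute term by term over conjugacy classes (|C| * chi_5(C) * conj(chi_2(C))):
  1*(1)*conj(1) + 1*(exp(-4*I*pi/7))*conj(exp(4*I*pi/7)) + 1*(exp(6*I*pi/7))*conj(exp(-6*I*pi/7)) + 1*(exp(2*I*pi/7))*conj(exp(-2*I*pi/7)) + 1*(exp(-2*I*pi/7))*conj(exp(2*I*pi/7)) + 1*(exp(-6*I*pi/7))*conj(exp(6*I*pi/7)) + 1*(exp(4*I*pi/7))*conj(exp(-4*I*pi/7))
  = (1) + (exp(6*I*pi/7)) + (exp(-2*I*pi/7)) + (exp(4*I*pi/7)) + (exp(-4*I*pi/7)) + (exp(2*I*pi/7)) + (exp(-6*I*pi/7))
  = 0.
(Exp terms are combined using exp(i*s)*conj(exp(i*t)) = exp(i*(s-t)), and sums of them are collapsed using the identity that for every m > 1 the m distinct m-th roots of unity sum to 0, e.g. 1 + exp(2*I*pi/3) + exp(-2*I*pi/3) = 0.)
Dividing by |G| = 7 gives 0/7 = 0, matching the row-orthogonality relation <chi_5, chi_2> = [chi_5 = chi_2].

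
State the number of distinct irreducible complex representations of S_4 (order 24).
5

Working: The number of irreducible complex representations of a finite group equals its number of conjugacy classes. Conjugacy classes in S_4 correspond to cycle types, i.e. partitions of 4; there are p(4) = 5 of them, so S_4 (order 24) has exactly 5 irreducible complex representations.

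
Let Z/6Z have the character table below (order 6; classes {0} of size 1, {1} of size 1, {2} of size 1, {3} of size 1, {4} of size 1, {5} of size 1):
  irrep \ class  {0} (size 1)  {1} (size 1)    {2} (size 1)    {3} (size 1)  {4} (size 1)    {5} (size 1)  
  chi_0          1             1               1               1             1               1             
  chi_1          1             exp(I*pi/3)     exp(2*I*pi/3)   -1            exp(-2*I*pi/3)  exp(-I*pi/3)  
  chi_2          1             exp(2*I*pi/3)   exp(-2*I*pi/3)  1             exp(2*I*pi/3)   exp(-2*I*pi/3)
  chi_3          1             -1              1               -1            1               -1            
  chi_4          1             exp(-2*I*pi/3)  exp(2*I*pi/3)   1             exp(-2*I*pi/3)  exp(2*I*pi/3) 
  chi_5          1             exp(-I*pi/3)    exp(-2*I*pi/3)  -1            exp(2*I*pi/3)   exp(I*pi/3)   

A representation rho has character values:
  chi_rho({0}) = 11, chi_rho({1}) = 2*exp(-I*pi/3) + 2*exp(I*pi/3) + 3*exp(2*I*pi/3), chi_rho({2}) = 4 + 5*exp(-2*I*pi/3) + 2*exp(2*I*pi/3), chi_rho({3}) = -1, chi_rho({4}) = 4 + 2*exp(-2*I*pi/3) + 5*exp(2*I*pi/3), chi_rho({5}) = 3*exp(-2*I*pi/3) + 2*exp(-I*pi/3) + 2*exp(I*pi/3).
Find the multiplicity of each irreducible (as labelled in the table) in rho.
Multiplicities: chi_0: 2, chi_1: 2, chi_2: 3, chi_3: 2, chi_4: 0, chi_5: 2.

Explanation: Use <chi_rho, chi> = (1/|G|) sum_C |C| * chi_rho(C) * conj(chi(C)) with |G| = 6 for each irreducible chi in the table:
  <chi_rho, chi_0> = (1/6)[1*(11)*conj(1) + 1*(2*exp(-I*pi/3) + 2*exp(I*pi/3) + 3*exp(2*I*pi/3))*conj(1) + 1*(4 + 5*exp(-2*I*pi/3) + 2*exp(2*I*pi/3))*conj(1) + 1*(-1)*conj(1) + 1*(4 + 2*exp(-2*I*pi/3) + 5*exp(2*I*pi/3))*conj(1) + 1*(3*exp(-2*I*pi/3) + 2*exp(-I*pi/3) + 2*exp(I*pi/3))*conj(1)]
      = (1/6)[(11) + (2*exp(-I*pi/3) + 2*exp(I*pi/3) + 3*exp(2*I*pi/3)) + (4 + 5*exp(-2*I*pi/3) + 2*exp(2*I*pi/3)) + (-1) + (4 + 2*exp(-2*I*pi/3) + 5*exp(2*I*pi/3)) + (3*exp(-2*I*pi/3) + 2*exp(-I*pi/3) + 2*exp(I*pi/3))] = 12/6 = 2
  <chi_rho, chi_1> = (1/6)[1*(11)*conj(1) + 1*(2*exp(-I*pi/3) + 2*exp(I*pi/3) + 3*exp(2*I*pi/3))*conj(exp(I*pi/3)) + 1*(4 + 5*exp(-2*I*pi/3) + 2*exp(2*I*pi/3))*conj(exp(2*I*pi/3)) + 1*(-1)*conj(-1) + 1*(4 + 2*exp(-2*I*pi/3) + 5*exp(2*I*pi/3))*conj(exp(-2*I*pi/3)) + 1*(3*exp(-2*I*pi/3) + 2*exp(-I*pi/3) + 2*exp(I*pi/3))*conj(exp(-I*pi/3))]
      = (1/6)[(11) + (2 + 2*exp(-2*I*pi/3) + 3*exp(I*pi/3)) + (2 + 4*exp(-2*I*pi/3) + 5*exp(2*I*pi/3)) + (1) + (2 + 5*exp(-2*I*pi/3) + 4*exp(2*I*pi/3)) + (2 + 3*exp(-I*pi/3) + 2*exp(2*I*pi/3))] = 12/6 = 2
  <chi_rho, chi_2> = (1/6)[1*(11)*conj(1) + 1*(2*exp(-I*pi/3) + 2*exp(I*pi/3) + 3*exp(2*I*pi/3))*conj(exp(2*I*pi/3)) + 1*(4 + 5*exp(-2*I*pi/3) + 2*exp(2*I*pi/3))*conj(exp(-2*I*pi/3)) + 1*(-1)*conj(1) + 1*(4 + 2*exp(-2*I*pi/3) + 5*exp(2*I*pi/3))*conj(exp(2*I*pi/3)) + 1*(3*exp(-2*I*pi/3) + 2*exp(-I*pi/3) + 2*exp(I*pi/3))*conj(exp(-2*I*pi/3))]
      = (1/6)[(11) + (1 + 2*exp(-I*pi/3)) + (5 + 2*exp(-2*I*pi/3) + 4*exp(2*I*pi/3)) + (-1) + (5 + 4*exp(-2*I*pi/3) + 2*exp(2*I*pi/3)) + (1 + 2*exp(I*pi/3))] = 18/6 = 3
  <chi_rho, chi_3> = (1/6)[1*(11)*conj(1) + 1*(2*exp(-I*pi/3) + 2*exp(I*pi/3) + 3*exp(2*I*pi/3))*conj(-1) + 1*(4 + 5*exp(-2*I*pi/3) + 2*exp(2*I*pi/3))*conj(1) + 1*(-1)*conj(-1) + 1*(4 + 2*exp(-2*I*pi/3) + 5*exp(2*I*pi/3))*conj(1) + 1*(3*exp(-2*I*pi/3) + 2*exp(-I*pi/3) + 2*exp(I*pi/3))*conj(-1)]
      = (1/6)[(11) + (-3*exp(2*I*pi/3) - 2*exp(I*pi/3) - 2*exp(-I*pi/3)) + (4 + 5*exp(-2*I*pi/3) + 2*exp(2*I*pi/3)) + (1) + (4 + 2*exp(-2*I*pi/3) + 5*exp(2*I*pi/3)) + (-2*exp(I*pi/3) - 2*exp(-I*pi/3) - 3*exp(-2*I*pi/3))] = 12/6 = 2
  <chi_rho, chi_4> = (1/6)[1*(11)*conj(1) + 1*(2*exp(-I*pi/3) + 2*exp(I*pi/3) + 3*exp(2*I*pi/3))*conj(exp(-2*I*pi/3)) + 1*(4 + 5*exp(-2*I*pi/3) + 2*exp(2*I*pi/3))*conj(exp(2*I*pi/3)) + 1*(-1)*conj(1) + 1*(4 + 2*exp(-2*I*pi/3) + 5*exp(2*I*pi/3))*conj(exp(-2*I*pi/3)) + 1*(3*exp(-2*I*pi/3) + 2*exp(-I*pi/3) + 2*exp(I*pi/3))*conj(exp(2*I*pi/3))]
      = (1/6)[(11) + (-2 + 3*exp(-2*I*pi/3) + 2*exp(I*pi/3)) + (2 + 4*exp(-2*I*pi/3) + 5*exp(2*I*pi/3)) + (-1) + (2 + 5*exp(-2*I*pi/3) + 4*exp(2*I*pi/3)) + (-2 + 2*exp(-I*pi/3) + 3*exp(2*I*pi/3))] = 0/6 = 0
  <chi_rho, chi_5> = (1/6)[1*(11)*conj(1) + 1*(2*exp(-I*pi/3) + 2*exp(I*pi/3) + 3*exp(2*I*pi/3))*conj(exp(-I*pi/3)) + 1*(4 + 5*exp(-2*I*pi/3) + 2*exp(2*I*pi/3))*conj(exp(-2*I*pi/3)) + 1*(-1)*conj(-1) + 1*(4 + 2*exp(-2*I*pi/3) + 5*exp(2*I*pi/3))*conj(exp(2*I*pi/3)) + 1*(3*exp(-2*I*pi/3) + 2*exp(-I*pi/3) + 2*exp(I*pi/3))*conj(exp(I*pi/3))]
      = (1/6)[(11) + (-1 + 2*exp(2*I*pi/3)) + (5 + 2*exp(-2*I*pi/3) + 4*exp(2*I*pi/3)) + (1) + (5 + 4*exp(-2*I*pi/3) + 2*exp(2*I*pi/3)) + (-1 + 2*exp(-2*I*pi/3))] = 12/6 = 2
(Exp terms are combined using exp(i*s)*conj(exp(i*t)) = exp(i*(s-t)), and sums of them are collapsed using the identity that for every m > 1 the m distinct m-th roots of unity sum to 0, e.g. 1 + exp(2*I*pi/3) + exp(-2*I*pi/3) = 0.)
Dimension check: dim(rho) = sum (mult * dim) = 2*1 + 2*1 + 3*1 + 2*1 + 0*1 + 2*1 = 11 = chi_rho(e) = 11.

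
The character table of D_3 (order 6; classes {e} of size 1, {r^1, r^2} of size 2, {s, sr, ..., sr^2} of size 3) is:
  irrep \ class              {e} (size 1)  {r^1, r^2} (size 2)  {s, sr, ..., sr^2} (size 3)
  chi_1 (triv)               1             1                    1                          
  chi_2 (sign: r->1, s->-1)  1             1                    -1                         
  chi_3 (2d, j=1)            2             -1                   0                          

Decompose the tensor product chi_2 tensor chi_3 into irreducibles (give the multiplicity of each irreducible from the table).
chi_2 tensor chi_3 = chi_3 (all other irreducibles have multiplicity 0).

Argument: The character of a tensor product is the pointwise product (chi_2 * chi_3)(C) = chi_2(C) * chi_3(C):
  {e}: (1)*(2), {r^1, r^2}: (1)*(-1), {s, sr, ..., sr^2}: (-1)*(0)
so (chi_2 * chi_3) takes values
  {e} -> 2, {r^1, r^2} -> -1, {s, sr, ..., sr^2} -> 0.
Now take the inner product of this character with each irreducible chi from the table, <chi_2*chi_3, chi> = (1/6) sum_C |C| (chi_2*chi_3)(C) conj(chi(C)):
  <chi_2*chi_3, chi_1> = (1/6)[1*(2)*conj(1) + 2*(-1)*conj(1) + 3*(0)*conj(1)]
      = (1/6)[(2) + (-2) + (0)] = 0/6 = 0
  <chi_2*chi_3, chi_2> = (1/6)[1*(2)*conj(1) + 2*(-1)*conj(1) + 3*(0)*conj(-1)]
      = (1/6)[(2) + (-2) + (0)] = 0/6 = 0
  <chi_2*chi_3, chi_3> = (1/6)[1*(2)*conj(2) + 2*(-1)*conj(-1) + 3*(0)*conj(0)]
      = (1/6)[(4) + (2) + (0)] = 6/6 = 1
Hence the multiplicities are chi_3: 1. Dimension check: dim(chi_2)*dim(chi_3) = 1*2 = 2 and sum (mult * dim) = 1*2 = 2.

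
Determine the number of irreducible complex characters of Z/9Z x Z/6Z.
54

Explanation: The number of irreducible complex representations of a finite group equals its number of conjugacy classes. Z/9Z x Z/6Z is abelian of order 54, so every element is its own conjugacy class: 54 classes, so Z/9Z x Z/6Z (order 54) has exactly 54 irreducible complex representations.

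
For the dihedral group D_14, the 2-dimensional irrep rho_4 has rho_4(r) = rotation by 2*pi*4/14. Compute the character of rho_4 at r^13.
chi_{rho_4}(r^13) = 2*cos(2*pi*4*13/14) = -2*cos(3*pi/7)

Solution. rho_4(r^13) is rotation by angle 2*pi*4*13/14, whose trace is 2*cos(2*pi*4*13/14) = -2*cos(3*pi/7).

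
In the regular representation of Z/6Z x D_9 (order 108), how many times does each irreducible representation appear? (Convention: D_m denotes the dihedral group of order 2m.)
Each irreducible V_i of dimension d_i appears with multiplicity d_i, i.e. rho_reg = (direct sum over all irreducibles V_i) d_i V_i. The irreducible dimensions for Z/6Z x D_9 are 1, 1, 1, 1, 1, 1, 1, 1, 1, 1, 1, 1, 2, 2, 2, 2, 2, 2, 2, 2, 2, 2, 2, 2, 2, 2, 2, 2, 2, 2, 2, 2, 2, 2, 2, 2: 12 irreducibles of dimension 1, each with multiplicity 1; 24 irreducibles of dimension 2, each with multiplicity 2. Total dimension 12*1*1 + 24*2*2 = 108 = |G|.

Why: General theorem: in the regular representation of a finite group G, each irreducible appears with multiplicity equal to its dimension. Check: dim(rho_reg) = sum d_i^2 = 1 + 1 + 1 + 1 + 1 + 1 + 1 + 1 + 1 + 1 + 1 + 1 + 4 + 4 + 4 + 4 + 4 + 4 + 4 + 4 + 4 + 4 + 4 + 4 + 4 + 4 + 4 + 4 + 4 + 4 + 4 + 4 + 4 + 4 + 4 + 4 = 108 = |G|.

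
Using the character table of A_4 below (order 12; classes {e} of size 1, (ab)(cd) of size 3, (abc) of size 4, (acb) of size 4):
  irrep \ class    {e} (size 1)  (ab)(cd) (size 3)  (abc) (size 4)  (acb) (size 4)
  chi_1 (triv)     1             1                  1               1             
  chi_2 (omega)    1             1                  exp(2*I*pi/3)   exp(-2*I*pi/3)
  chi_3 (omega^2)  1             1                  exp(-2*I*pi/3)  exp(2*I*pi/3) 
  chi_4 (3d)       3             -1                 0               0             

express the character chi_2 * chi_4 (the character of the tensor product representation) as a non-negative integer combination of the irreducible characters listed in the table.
chi_2 tensor chi_4 = chi_4 (all other irreducibles have multiplicity 0).

Details: The character of a tensor product is the pointwise product (chi_2 * chi_4)(C) = chi_2(C) * chi_4(C):
  {e}: (1)*(3), (ab)(cd): (1)*(-1), (abc): (exp(2*I*pi/3))*(0), (acb): (exp(-2*I*pi/3))*(0)
so (chi_2 * chi_4) takes values
  {e} -> 3, (ab)(cd) -> -1, (abc) -> 0, (acb) -> 0.
Now take the inner product of this character with each irreducible chi from the table, <chi_2*chi_4, chi> = (1/12) sum_C |C| (chi_2*chi_4)(C) conj(chi(C)):
  <chi_2*chi_4, chi_1> = (1/12)[1*(3)*conj(1) + 3*(-1)*conj(1) + 4*(0)*conj(1) + 4*(0)*conj(1)]
      = (1/12)[(3) + (-3) + (0) + (0)] = 0/12 = 0
  <chi_2*chi_4, chi_2> = (1/12)[1*(3)*conj(1) + 3*(-1)*conj(1) + 4*(0)*conj(exp(2*I*pi/3)) + 4*(0)*conj(exp(-2*I*pi/3))]
      = (1/12)[(3) + (-3) + (0) + (0)] = 0/12 = 0
  <chi_2*chi_4, chi_3> = (1/12)[1*(3)*conj(1) + 3*(-1)*conj(1) + 4*(0)*conj(exp(-2*I*pi/3)) + 4*(0)*conj(exp(2*I*pi/3))]
      = (1/12)[(3) + (-3) + (0) + (0)] = 0/12 = 0
  <chi_2*chi_4, chi_4> = (1/12)[1*(3)*conj(3) + 3*(-1)*conj(-1) + 4*(0)*conj(0) + 4*(0)*conj(0)]
      = (1/12)[(9) + (3) + (0) + (0)] = 12/12 = 1
(Exp terms are combined using exp(i*s)*conj(exp(i*t)) = exp(i*(s-t)), and sums of them are collapsed using the identity that for every m > 1 the m distinct m-th roots of unity sum to 0, e.g. 1 + exp(2*I*pi/3) + exp(-2*I*pi/3) = 0.)
Hence the multiplicities are chi_4: 1. Dimension check: dim(chi_2)*dim(chi_4) = 1*3 = 3 and sum (mult * dim) = 1*3 = 3.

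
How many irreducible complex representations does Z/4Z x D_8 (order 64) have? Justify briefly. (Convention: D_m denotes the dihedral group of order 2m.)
28

Reasoning: The number of irreducible complex representations of a finite group equals its number of conjugacy classes. For a direct product, #classes(G x H) = #classes(G) * #classes(H). Z/4Z has 4 classes (abelian), D_8 has 7 classes, so 4 * 7 = 28, so Z/4Z x D_8 (order 64) has exactly 28 irreducible complex representations.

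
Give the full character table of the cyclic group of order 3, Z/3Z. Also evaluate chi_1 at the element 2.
Character table of Z/3Z (irreps indexed chi_0,...,chi_2 with chi_k(m) = zeta_3^(k*m), zeta_3 = exp(2*pi*i/3)):
  irrep \ class  {0} (size 1)  {1} (size 1)    {2} (size 1)  
  chi_0          1             1               1             
  chi_1          1             exp(2*I*pi/3)   exp(-2*I*pi/3)
  chi_2          1             exp(-2*I*pi/3)  exp(2*I*pi/3) 

Spot check: chi_1(2) = zeta_3^(1*2) = zeta_3^2 = exp(-2*I*pi/3).

Working: Z/3Z is abelian, so all 3 irreducible complex representations are 1-dimensional. They are given by chi_k(m) = zeta_3^(k*m) for k = 0,...,2. Row orthogonality: sum_m chi_k(m) conj(chi_l(m)) = 3 * [k = l].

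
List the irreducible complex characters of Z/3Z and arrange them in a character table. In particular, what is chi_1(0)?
Character table of Z/3Z (irreps indexed chi_0,...,chi_2 with chi_k(m) = zeta_3^(k*m), zeta_3 = exp(2*pi*i/3)):
  irrep \ class  {0} (size 1)  {1} (size 1)    {2} (size 1)  
  chi_0          1             1               1             
  chi_1          1             exp(2*I*pi/3)   exp(-2*I*pi/3)
  chi_2          1             exp(-2*I*pi/3)  exp(2*I*pi/3) 

Spot check: chi_1(0) = zeta_3^(1*0) = zeta_3^0 = 1.

Why: Z/3Z is abelian, so all 3 irreducible complex representations are 1-dimensional. They are given by chi_k(m) = zeta_3^(k*m) for k = 0,...,2. Row orthogonality: sum_m chi_k(m) conj(chi_l(m)) = 3 * [k = l].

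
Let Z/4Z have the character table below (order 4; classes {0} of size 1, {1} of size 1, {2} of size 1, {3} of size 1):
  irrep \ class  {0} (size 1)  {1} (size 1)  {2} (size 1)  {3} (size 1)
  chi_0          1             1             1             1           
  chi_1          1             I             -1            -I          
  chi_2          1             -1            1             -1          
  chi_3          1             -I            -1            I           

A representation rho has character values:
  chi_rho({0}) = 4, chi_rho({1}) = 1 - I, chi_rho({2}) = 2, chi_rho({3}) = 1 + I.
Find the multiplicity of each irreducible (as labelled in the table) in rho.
Multiplicities: chi_0: 2, chi_1: 0, chi_2: 1, chi_3: 1.

Argument: Use <chi_rho, chi> = (1/|G|) sum_C |C| * chi_rho(C) * conj(chi(C)) with |G| = 4 for each irreducible chi in the table:
  <chi_rho, chi_0> = (1/4)[1*(4)*conj(1) + 1*(1 - I)*conj(1) + 1*(2)*conj(1) + 1*(1 + I)*conj(1)]
      = (1/4)[(4) + (1 - I) + (2) + (1 + I)] = 8/4 = 2
  <chi_rho, chi_1> = (1/4)[1*(4)*conj(1) + 1*(1 - I)*conj(I) + 1*(2)*conj(-1) + 1*(1 + I)*conj(-I)]
      = (1/4)[(4) + (-1 - I) + (-2) + (-1 + I)] = 0/4 = 0
  <chi_rho, chi_2> = (1/4)[1*(4)*conj(1) + 1*(1 - I)*conj(-1) + 1*(2)*conj(1) + 1*(1 + I)*conj(-1)]
      = (1/4)[(4) + (-1 + I) + (2) + (-1 - I)] = 4/4 = 1
  <chi_rho, chi_3> = (1/4)[1*(4)*conj(1) + 1*(1 - I)*conj(-I) + 1*(2)*conj(-1) + 1*(1 + I)*conj(I)]
      = (1/4)[(4) + (1 + I) + (-2) + (1 - I)] = 4/4 = 1
(Exp terms are combined using exp(i*s)*conj(exp(i*t)) = exp(i*(s-t)), and sums of them are collapsed using the identity that for every m > 1 the m distinct m-th roots of unity sum to 0, e.g. 1 + exp(2*I*pi/3) + exp(-2*I*pi/3) = 0.)
Dimension check: dim(rho) = sum (mult * dim) = 2*1 + 0*1 + 1*1 + 1*1 = 4 = chi_rho(e) = 4.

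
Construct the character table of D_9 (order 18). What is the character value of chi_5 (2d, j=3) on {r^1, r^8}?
Conjugacy classes: {e} of size 1, {r^1, r^8} of size 2, {r^2, r^7} of size 2, {r^3, r^6} of size 2, {r^4, r^5} of size 2, {s, sr, ..., sr^8} of size 9.
Character table:
  irrep \ class              {e} (size 1)  {r^1, r^8} (size 2)  {r^2, r^7} (size 2)  {r^3, r^6} (size 2)  {r^4, r^5} (size 2)  {s, sr, ..., sr^8} (size 9)
  chi_1 (triv)               1             1                    1                    1                    1                    1                          
  chi_2 (sign: r->1, s->-1)  1             1                    1                    1                    1                    -1                         
  chi_3 (2d, j=1)            2             2*cos(2*pi/9)        2*cos(4*pi/9)        -1                   -2*cos(pi/9)         0                          
  chi_4 (2d, j=2)            2             2*cos(4*pi/9)        -2*cos(pi/9)         -1                   2*cos(2*pi/9)        0                          
  chi_5 (2d, j=3)            2             -1                   -1                   2                    -1                   0                          
  chi_6 (2d, j=4)            2             -2*cos(pi/9)         2*cos(2*pi/9)        -1                   2*cos(4*pi/9)        0                          

Spot check: chi_5 (2d, j=3) on {r^1, r^8} = -1.

Details: D_9 has order 2*9 = 18 with 6 conjugacy classes, hence 6 irreducibles. Sum of squared dims 1 + 1 + 4 + 4 + 4 + 4 = 18 = |G|. Linear characters come from the abelianisation; the 2-dimensional irreps have character r^k -> 2*cos(2*pi*j*k/9), reflections -> 0.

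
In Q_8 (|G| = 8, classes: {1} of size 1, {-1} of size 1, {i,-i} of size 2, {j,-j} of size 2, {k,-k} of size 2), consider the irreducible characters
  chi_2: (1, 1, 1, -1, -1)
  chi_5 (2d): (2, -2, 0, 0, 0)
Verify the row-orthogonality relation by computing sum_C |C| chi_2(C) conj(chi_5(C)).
Sum = 0; so <chi_2, chi_5> = 0 (distinct irreducibles are orthogonal).

Derivation: Compute term by term over conjugacy classes (|C| * chi_2(C) * conj(chi_5(C))):
  1*(1)*conj(2) + 1*(1)*conj(-2) + 2*(1)*conj(0) + 2*(-1)*conj(0) + 2*(-1)*conj(0)
  = (2) + (-2) + (0) + (0) + (0)
  = 0.
Dividing by |G| = 8 gives 0/8 = 0, matching the row-orthogonality relation <chi_2, chi_5> = [chi_2 = chi_5].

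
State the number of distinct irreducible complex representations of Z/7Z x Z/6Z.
42

Proof sketch: The number of irreducible complex representations of a finite group equals its number of conjugacy classes. Z/7Z x Z/6Z is abelian of order 42, so every element is its own conjugacy class: 42 classes, so Z/7Z x Z/6Z (order 42) has exactly 42 irreducible complex representations.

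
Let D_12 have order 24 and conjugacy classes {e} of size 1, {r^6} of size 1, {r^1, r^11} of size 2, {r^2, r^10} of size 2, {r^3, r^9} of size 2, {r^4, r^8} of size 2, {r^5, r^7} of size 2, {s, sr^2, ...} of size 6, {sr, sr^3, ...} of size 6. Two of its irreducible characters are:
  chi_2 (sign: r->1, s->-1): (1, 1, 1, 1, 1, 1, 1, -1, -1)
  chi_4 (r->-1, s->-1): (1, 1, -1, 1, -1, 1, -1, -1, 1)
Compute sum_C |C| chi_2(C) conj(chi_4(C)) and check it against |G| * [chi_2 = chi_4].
Sum = 0; so <chi_2, chi_4> = 0 (distinct irreducibles are orthogonal).

Explanation: Compute term by term over conjugacy classes (|C| * chi_2(C) * conj(chi_4(C))):
  1*(1)*conj(1) + 1*(1)*conj(1) + 2*(1)*conj(-1) + 2*(1)*conj(1) + 2*(1)*conj(-1) + 2*(1)*conj(1) + 2*(1)*conj(-1) + 6*(-1)*conj(-1) + 6*(-1)*conj(1)
  = (1) + (1) + (-2) + (2) + (-2) + (2) + (-2) + (6) + (-6)
  = 0.
Dividing by |G| = 24 gives 0/24 = 0, matching the row-orthogonality relation <chi_2, chi_4> = [chi_2 = chi_4].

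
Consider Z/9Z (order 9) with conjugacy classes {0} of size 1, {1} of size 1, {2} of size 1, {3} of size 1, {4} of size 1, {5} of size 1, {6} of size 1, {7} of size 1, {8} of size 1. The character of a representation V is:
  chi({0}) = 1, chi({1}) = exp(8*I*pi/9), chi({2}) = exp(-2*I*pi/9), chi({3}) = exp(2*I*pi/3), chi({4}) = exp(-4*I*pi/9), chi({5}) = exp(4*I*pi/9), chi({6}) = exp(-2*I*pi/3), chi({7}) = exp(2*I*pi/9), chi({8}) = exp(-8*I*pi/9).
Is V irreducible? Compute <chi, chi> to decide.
Irreducible: <chi, chi> = 1.

Details: <chi, chi> = (1/|G|) sum_C |C| * |chi(C)|^2 = (1/9)[1*|1|^2 + 1*|exp(8*I*pi/9)|^2 + 1*|exp(-2*I*pi/9)|^2 + 1*|exp(2*I*pi/3)|^2 + 1*|exp(-4*I*pi/9)|^2 + 1*|exp(4*I*pi/9)|^2 + 1*|exp(-2*I*pi/3)|^2 + 1*|exp(2*I*pi/9)|^2 + 1*|exp(-8*I*pi/9)|^2]
  = (1/9)[(1) + (1) + (1) + (1) + (1) + (1) + (1) + (1) + (1)] = 9/9 = 1.
(Exp terms are combined using exp(i*s)*conj(exp(i*t)) = exp(i*(s-t)), and sums of them are collapsed using the identity that for every m > 1 the m distinct m-th roots of unity sum to 0, e.g. 1 + exp(2*I*pi/3) + exp(-2*I*pi/3) = 0.)
A character is irreducible iff <chi, chi> = 1, so this representation is irreducible.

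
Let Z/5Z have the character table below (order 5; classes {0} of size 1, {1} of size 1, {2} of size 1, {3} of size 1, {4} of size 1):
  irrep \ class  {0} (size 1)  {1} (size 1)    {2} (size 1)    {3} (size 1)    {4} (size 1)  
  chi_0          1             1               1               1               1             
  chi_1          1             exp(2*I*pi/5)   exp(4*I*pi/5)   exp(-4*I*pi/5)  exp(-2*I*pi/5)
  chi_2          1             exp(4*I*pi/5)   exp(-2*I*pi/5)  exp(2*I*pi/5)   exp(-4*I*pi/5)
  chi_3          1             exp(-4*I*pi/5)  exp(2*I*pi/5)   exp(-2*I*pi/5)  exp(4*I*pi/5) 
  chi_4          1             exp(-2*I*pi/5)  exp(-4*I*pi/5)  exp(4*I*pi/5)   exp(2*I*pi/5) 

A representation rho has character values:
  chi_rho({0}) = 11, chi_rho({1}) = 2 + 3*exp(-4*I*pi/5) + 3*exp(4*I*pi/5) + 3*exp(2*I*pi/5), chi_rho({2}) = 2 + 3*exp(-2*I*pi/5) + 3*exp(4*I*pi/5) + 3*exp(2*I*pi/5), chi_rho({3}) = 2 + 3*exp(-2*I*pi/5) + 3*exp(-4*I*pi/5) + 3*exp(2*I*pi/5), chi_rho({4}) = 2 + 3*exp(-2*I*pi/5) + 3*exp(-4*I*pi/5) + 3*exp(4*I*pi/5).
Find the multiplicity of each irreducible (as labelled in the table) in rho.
Multiplicities: chi_0: 2, chi_1: 3, chi_2: 3, chi_3: 3, chi_4: 0.

Justification: Use <chi_rho, chi> = (1/|G|) sum_C |C| * chi_rho(C) * conj(chi(C)) with |G| = 5 for each irreducible chi in the table:
  <chi_rho, chi_0> = (1/5)[1*(11)*conj(1) + 1*(2 + 3*exp(-4*I*pi/5) + 3*exp(4*I*pi/5) + 3*exp(2*I*pi/5))*conj(1) + 1*(2 + 3*exp(-2*I*pi/5) + 3*exp(4*I*pi/5) + 3*exp(2*I*pi/5))*conj(1) + 1*(2 + 3*exp(-2*I*pi/5) + 3*exp(-4*I*pi/5) + 3*exp(2*I*pi/5))*conj(1) + 1*(2 + 3*exp(-2*I*pi/5) + 3*exp(-4*I*pi/5) + 3*exp(4*I*pi/5))*conj(1)]
      = (1/5)[(11) + (2 + 3*exp(-4*I*pi/5) + 3*exp(4*I*pi/5) + 3*exp(2*I*pi/5)) + (2 + 3*exp(-2*I*pi/5) + 3*exp(4*I*pi/5) + 3*exp(2*I*pi/5)) + (2 + 3*exp(-2*I*pi/5) + 3*exp(-4*I*pi/5) + 3*exp(2*I*pi/5)) + (2 + 3*exp(-2*I*pi/5) + 3*exp(-4*I*pi/5) + 3*exp(4*I*pi/5))] = 10/5 = 2
  <chi_rho, chi_1> = (1/5)[1*(11)*conj(1) + 1*(2 + 3*exp(-4*I*pi/5) + 3*exp(4*I*pi/5) + 3*exp(2*I*pi/5))*conj(exp(2*I*pi/5)) + 1*(2 + 3*exp(-2*I*pi/5) + 3*exp(4*I*pi/5) + 3*exp(2*I*pi/5))*conj(exp(4*I*pi/5)) + 1*(2 + 3*exp(-2*I*pi/5) + 3*exp(-4*I*pi/5) + 3*exp(2*I*pi/5))*conj(exp(-4*I*pi/5)) + 1*(2 + 3*exp(-2*I*pi/5) + 3*exp(-4*I*pi/5) + 3*exp(4*I*pi/5))*conj(exp(-2*I*pi/5))]
      = (1/5)[(11) + (3 + 2*exp(-2*I*pi/5) + 3*exp(4*I*pi/5) + 3*exp(2*I*pi/5)) + (3 + 3*exp(-2*I*pi/5) + 2*exp(-4*I*pi/5) + 3*exp(4*I*pi/5)) + (3 + 3*exp(-4*I*pi/5) + 2*exp(4*I*pi/5) + 3*exp(2*I*pi/5)) + (3 + 3*exp(-2*I*pi/5) + 3*exp(-4*I*pi/5) + 2*exp(2*I*pi/5))] = 15/5 = 3
  <chi_rho, chi_2> = (1/5)[1*(11)*conj(1) + 1*(2 + 3*exp(-4*I*pi/5) + 3*exp(4*I*pi/5) + 3*exp(2*I*pi/5))*conj(exp(4*I*pi/5)) + 1*(2 + 3*exp(-2*I*pi/5) + 3*exp(4*I*pi/5) + 3*exp(2*I*pi/5))*conj(exp(-2*I*pi/5)) + 1*(2 + 3*exp(-2*I*pi/5) + 3*exp(-4*I*pi/5) + 3*exp(2*I*pi/5))*conj(exp(2*I*pi/5)) + 1*(2 + 3*exp(-2*I*pi/5) + 3*exp(-4*I*pi/5) + 3*exp(4*I*pi/5))*conj(exp(-4*I*pi/5))]
      = (1/5)[(11) + (3 + 3*exp(-2*I*pi/5) + 2*exp(-4*I*pi/5) + 3*exp(2*I*pi/5)) + (3 + 3*exp(-4*I*pi/5) + 3*exp(4*I*pi/5) + 2*exp(2*I*pi/5)) + (3 + 2*exp(-2*I*pi/5) + 3*exp(-4*I*pi/5) + 3*exp(4*I*pi/5)) + (3 + 3*exp(-2*I*pi/5) + 2*exp(4*I*pi/5) + 3*exp(2*I*pi/5))] = 15/5 = 3
  <chi_rho, chi_3> = (1/5)[1*(11)*conj(1) + 1*(2 + 3*exp(-4*I*pi/5) + 3*exp(4*I*pi/5) + 3*exp(2*I*pi/5))*conj(exp(-4*I*pi/5)) + 1*(2 + 3*exp(-2*I*pi/5) + 3*exp(4*I*pi/5) + 3*exp(2*I*pi/5))*conj(exp(2*I*pi/5)) + 1*(2 + 3*exp(-2*I*pi/5) + 3*exp(-4*I*pi/5) + 3*exp(2*I*pi/5))*conj(exp(-2*I*pi/5)) + 1*(2 + 3*exp(-2*I*pi/5) + 3*exp(-4*I*pi/5) + 3*exp(4*I*pi/5))*conj(exp(4*I*pi/5))]
      = (1/5)[(11) + (3 + 3*exp(-2*I*pi/5) + 3*exp(-4*I*pi/5) + 2*exp(4*I*pi/5)) + (3 + 2*exp(-2*I*pi/5) + 3*exp(-4*I*pi/5) + 3*exp(2*I*pi/5)) + (3 + 3*exp(-2*I*pi/5) + 3*exp(4*I*pi/5) + 2*exp(2*I*pi/5)) + (3 + 2*exp(-4*I*pi/5) + 3*exp(4*I*pi/5) + 3*exp(2*I*pi/5))] = 15/5 = 3
  <chi_rho, chi_4> = (1/5)[1*(11)*conj(1) + 1*(2 + 3*exp(-4*I*pi/5) + 3*exp(4*I*pi/5) + 3*exp(2*I*pi/5))*conj(exp(-2*I*pi/5)) + 1*(2 + 3*exp(-2*I*pi/5) + 3*exp(4*I*pi/5) + 3*exp(2*I*pi/5))*conj(exp(-4*I*pi/5)) + 1*(2 + 3*exp(-2*I*pi/5) + 3*exp(-4*I*pi/5) + 3*exp(2*I*pi/5))*conj(exp(4*I*pi/5)) + 1*(2 + 3*exp(-2*I*pi/5) + 3*exp(-4*I*pi/5) + 3*exp(4*I*pi/5))*conj(exp(2*I*pi/5))]
      = (1/5)[(11) + (3*exp(-2*I*pi/5) + 3*exp(-4*I*pi/5) + 3*exp(4*I*pi/5) + 2*exp(2*I*pi/5)) + (3*exp(-2*I*pi/5) + 3*exp(-4*I*pi/5) + 2*exp(4*I*pi/5) + 3*exp(2*I*pi/5)) + (3*exp(-2*I*pi/5) + 2*exp(-4*I*pi/5) + 3*exp(4*I*pi/5) + 3*exp(2*I*pi/5)) + (2*exp(-2*I*pi/5) + 3*exp(-4*I*pi/5) + 3*exp(4*I*pi/5) + 3*exp(2*I*pi/5))] = 0/5 = 0
(Exp terms are combined using exp(i*s)*conj(exp(i*t)) = exp(i*(s-t)), and sums of them are collapsed using the identity that for every m > 1 the m distinct m-th roots of unity sum to 0, e.g. 1 + exp(2*I*pi/3) + exp(-2*I*pi/3) = 0.)
Dimension check: dim(rho) = sum (mult * dim) = 2*1 + 3*1 + 3*1 + 3*1 + 0*1 = 11 = chi_rho(e) = 11.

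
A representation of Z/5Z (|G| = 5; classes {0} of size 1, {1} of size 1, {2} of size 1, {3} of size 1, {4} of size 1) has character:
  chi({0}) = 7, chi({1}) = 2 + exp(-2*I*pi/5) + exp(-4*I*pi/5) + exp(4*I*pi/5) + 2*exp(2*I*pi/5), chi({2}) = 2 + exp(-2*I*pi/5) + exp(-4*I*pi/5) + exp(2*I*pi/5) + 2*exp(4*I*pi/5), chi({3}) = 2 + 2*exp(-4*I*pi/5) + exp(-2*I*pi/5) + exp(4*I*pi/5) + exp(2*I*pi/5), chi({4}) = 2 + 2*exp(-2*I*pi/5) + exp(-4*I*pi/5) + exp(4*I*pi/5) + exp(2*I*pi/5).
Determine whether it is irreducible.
Not irreducible (reducible): <chi, chi> = 11 > 1.

Proof sketch: <chi, chi> = (1/|G|) sum_C |C| * |chi(C)|^2 = (1/5)[1*|7|^2 + 1*|2 + exp(-2*I*pi/5) + exp(-4*I*pi/5) + exp(4*I*pi/5) + 2*exp(2*I*pi/5)|^2 + 1*|2 + exp(-2*I*pi/5) + exp(-4*I*pi/5) + exp(2*I*pi/5) + 2*exp(4*I*pi/5)|^2 + 1*|2 + 2*exp(-4*I*pi/5) + exp(-2*I*pi/5) + exp(4*I*pi/5) + exp(2*I*pi/5)|^2 + 1*|2 + 2*exp(-2*I*pi/5) + exp(-4*I*pi/5) + exp(4*I*pi/5) + exp(2*I*pi/5)|^2]
  = (1/5)[(49) + (11 + 10*exp(-2*I*pi/5) + 9*exp(-4*I*pi/5) + 9*exp(4*I*pi/5) + 10*exp(2*I*pi/5)) + (11 + 9*exp(-2*I*pi/5) + 10*exp(-4*I*pi/5) + 10*exp(4*I*pi/5) + 9*exp(2*I*pi/5)) + (11 + 9*exp(-2*I*pi/5) + 10*exp(-4*I*pi/5) + 10*exp(4*I*pi/5) + 9*exp(2*I*pi/5)) + (11 + 10*exp(-2*I*pi/5) + 9*exp(-4*I*pi/5) + 9*exp(4*I*pi/5) + 10*exp(2*I*pi/5))] = 55/5 = 11.
(Exp terms are combined using exp(i*s)*conj(exp(i*t)) = exp(i*(s-t)), and sums of them are collapsed using the identity that for every m > 1 the m distinct m-th roots of unity sum to 0, e.g. 1 + exp(2*I*pi/3) + exp(-2*I*pi/3) = 0.)
A character is irreducible iff <chi, chi> = 1, so this representation is reducible.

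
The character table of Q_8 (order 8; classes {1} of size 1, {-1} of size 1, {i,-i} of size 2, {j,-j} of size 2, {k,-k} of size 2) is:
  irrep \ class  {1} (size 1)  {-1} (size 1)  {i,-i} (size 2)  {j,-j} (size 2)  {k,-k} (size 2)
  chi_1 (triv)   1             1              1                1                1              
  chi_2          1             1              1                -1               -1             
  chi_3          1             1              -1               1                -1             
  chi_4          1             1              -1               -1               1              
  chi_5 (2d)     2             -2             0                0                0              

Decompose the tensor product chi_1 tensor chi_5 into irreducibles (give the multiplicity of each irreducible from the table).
chi_1 tensor chi_5 = chi_5 (all other irreducibles have multiplicity 0).

Explanation: The character of a tensor product is the pointwise product (chi_1 * chi_5)(C) = chi_1(C) * chi_5(C):
  {1}: (1)*(2), {-1}: (1)*(-2), {i,-i}: (1)*(0), {j,-j}: (1)*(0), {k,-k}: (1)*(0)
so (chi_1 * chi_5) takes values
  {1} -> 2, {-1} -> -2, {i,-i} -> 0, {j,-j} -> 0, {k,-k} -> 0.
Now take the inner product of this character with each irreducible chi from the table, <chi_1*chi_5, chi> = (1/8) sum_C |C| (chi_1*chi_5)(C) conj(chi(C)):
  <chi_1*chi_5, chi_1> = (1/8)[1*(2)*conj(1) + 1*(-2)*conj(1) + 2*(0)*conj(1) + 2*(0)*conj(1) + 2*(0)*conj(1)]
      = (1/8)[(2) + (-2) + (0) + (0) + (0)] = 0/8 = 0
  <chi_1*chi_5, chi_2> = (1/8)[1*(2)*conj(1) + 1*(-2)*conj(1) + 2*(0)*conj(1) + 2*(0)*conj(-1) + 2*(0)*conj(-1)]
      = (1/8)[(2) + (-2) + (0) + (0) + (0)] = 0/8 = 0
  <chi_1*chi_5, chi_3> = (1/8)[1*(2)*conj(1) + 1*(-2)*conj(1) + 2*(0)*conj(-1) + 2*(0)*conj(1) + 2*(0)*conj(-1)]
      = (1/8)[(2) + (-2) + (0) + (0) + (0)] = 0/8 = 0
  <chi_1*chi_5, chi_4> = (1/8)[1*(2)*conj(1) + 1*(-2)*conj(1) + 2*(0)*conj(-1) + 2*(0)*conj(-1) + 2*(0)*conj(1)]
      = (1/8)[(2) + (-2) + (0) + (0) + (0)] = 0/8 = 0
  <chi_1*chi_5, chi_5> = (1/8)[1*(2)*conj(2) + 1*(-2)*conj(-2) + 2*(0)*conj(0) + 2*(0)*conj(0) + 2*(0)*conj(0)]
      = (1/8)[(4) + (4) + (0) + (0) + (0)] = 8/8 = 1
Hence the multiplicities are chi_5: 1. Dimension check: dim(chi_1)*dim(chi_5) = 1*2 = 2 and sum (mult * dim) = 1*2 = 2.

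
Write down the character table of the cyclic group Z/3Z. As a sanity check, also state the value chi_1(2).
Character table of Z/3Z (irreps indexed chi_0,...,chi_2 with chi_k(m) = zeta_3^(k*m), zeta_3 = exp(2*pi*i/3)):
  irrep \ class  {0} (size 1)  {1} (size 1)    {2} (size 1)  
  chi_0          1             1               1             
  chi_1          1             exp(2*I*pi/3)   exp(-2*I*pi/3)
  chi_2          1             exp(-2*I*pi/3)  exp(2*I*pi/3) 

Spot check: chi_1(2) = zeta_3^(1*2) = zeta_3^2 = exp(-2*I*pi/3).

Solution. Z/3Z is abelian, so all 3 irreducible complex representations are 1-dimensional. They are given by chi_k(m) = zeta_3^(k*m) for k = 0,...,2. Row orthogonality: sum_m chi_k(m) conj(chi_l(m)) = 3 * [k = l].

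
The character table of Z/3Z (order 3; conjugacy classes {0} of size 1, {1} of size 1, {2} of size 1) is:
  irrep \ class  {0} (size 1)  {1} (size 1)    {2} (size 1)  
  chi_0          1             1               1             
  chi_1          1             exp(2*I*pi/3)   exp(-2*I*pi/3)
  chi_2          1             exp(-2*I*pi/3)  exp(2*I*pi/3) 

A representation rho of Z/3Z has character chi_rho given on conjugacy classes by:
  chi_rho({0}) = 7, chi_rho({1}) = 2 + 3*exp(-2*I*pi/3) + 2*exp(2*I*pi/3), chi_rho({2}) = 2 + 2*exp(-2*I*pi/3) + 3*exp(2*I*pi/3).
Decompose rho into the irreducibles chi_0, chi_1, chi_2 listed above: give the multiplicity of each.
Multiplicities: chi_0: 2, chi_1: 2, chi_2: 3.

Reasoning: Use <chi_rho, chi> = (1/|G|) sum_C |C| * chi_rho(C) * conj(chi(C)) with |G| = 3 for each irreducible chi in the table:
  <chi_rho, chi_0> = (1/3)[1*(7)*conj(1) + 1*(2 + 3*exp(-2*I*pi/3) + 2*exp(2*I*pi/3))*conj(1) + 1*(2 + 2*exp(-2*I*pi/3) + 3*exp(2*I*pi/3))*conj(1)]
      = (1/3)[(7) + (2 + 3*exp(-2*I*pi/3) + 2*exp(2*I*pi/3)) + (2 + 2*exp(-2*I*pi/3) + 3*exp(2*I*pi/3))] = 6/3 = 2
  <chi_rho, chi_1> = (1/3)[1*(7)*conj(1) + 1*(2 + 3*exp(-2*I*pi/3) + 2*exp(2*I*pi/3))*conj(exp(2*I*pi/3)) + 1*(2 + 2*exp(-2*I*pi/3) + 3*exp(2*I*pi/3))*conj(exp(-2*I*pi/3))]
      = (1/3)[(7) + (2 + 2*exp(-2*I*pi/3) + 3*exp(2*I*pi/3)) + (2 + 3*exp(-2*I*pi/3) + 2*exp(2*I*pi/3))] = 6/3 = 2
  <chi_rho, chi_2> = (1/3)[1*(7)*conj(1) + 1*(2 + 3*exp(-2*I*pi/3) + 2*exp(2*I*pi/3))*conj(exp(-2*I*pi/3)) + 1*(2 + 2*exp(-2*I*pi/3) + 3*exp(2*I*pi/3))*conj(exp(2*I*pi/3))]
      = (1/3)[(7) + (1) + (1)] = 9/3 = 3
(Exp terms are combined using exp(i*s)*conj(exp(i*t)) = exp(i*(s-t)), and sums of them are collapsed using the identity that for every m > 1 the m distinct m-th roots of unity sum to 0, e.g. 1 + exp(2*I*pi/3) + exp(-2*I*pi/3) = 0.)
Dimension check: dim(rho) = sum (mult * dim) = 2*1 + 2*1 + 3*1 = 7 = chi_rho(e) = 7.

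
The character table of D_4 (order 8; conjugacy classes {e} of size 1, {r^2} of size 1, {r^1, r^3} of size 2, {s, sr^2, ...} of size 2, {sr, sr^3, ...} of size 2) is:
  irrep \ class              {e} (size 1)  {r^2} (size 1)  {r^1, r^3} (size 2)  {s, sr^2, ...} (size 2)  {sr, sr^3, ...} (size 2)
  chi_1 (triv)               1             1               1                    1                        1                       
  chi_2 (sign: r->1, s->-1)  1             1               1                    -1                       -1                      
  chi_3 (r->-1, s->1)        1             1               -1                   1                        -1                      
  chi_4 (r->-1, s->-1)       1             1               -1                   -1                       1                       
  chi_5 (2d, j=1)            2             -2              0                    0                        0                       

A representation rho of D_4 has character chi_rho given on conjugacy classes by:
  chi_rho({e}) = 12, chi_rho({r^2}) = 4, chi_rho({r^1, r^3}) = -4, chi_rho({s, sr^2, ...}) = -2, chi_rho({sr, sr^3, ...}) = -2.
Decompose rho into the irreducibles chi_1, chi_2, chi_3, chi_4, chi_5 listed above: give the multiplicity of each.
Multiplicities: chi_1: 0, chi_2: 2, chi_3: 3, chi_4: 3, chi_5: 2.

Explanation: Use <chi_rho, chi> = (1/|G|) sum_C |C| * chi_rho(C) * conj(chi(C)) with |G| = 8 for each irreducible chi in the table:
  <chi_rho, chi_1> = (1/8)[1*(12)*conj(1) + 1*(4)*conj(1) + 2*(-4)*conj(1) + 2*(-2)*conj(1) + 2*(-2)*conj(1)]
      = (1/8)[(12) + (4) + (-8) + (-4) + (-4)] = 0/8 = 0
  <chi_rho, chi_2> = (1/8)[1*(12)*conj(1) + 1*(4)*conj(1) + 2*(-4)*conj(1) + 2*(-2)*conj(-1) + 2*(-2)*conj(-1)]
      = (1/8)[(12) + (4) + (-8) + (4) + (4)] = 16/8 = 2
  <chi_rho, chi_3> = (1/8)[1*(12)*conj(1) + 1*(4)*conj(1) + 2*(-4)*conj(-1) + 2*(-2)*conj(1) + 2*(-2)*conj(-1)]
      = (1/8)[(12) + (4) + (8) + (-4) + (4)] = 24/8 = 3
  <chi_rho, chi_4> = (1/8)[1*(12)*conj(1) + 1*(4)*conj(1) + 2*(-4)*conj(-1) + 2*(-2)*conj(-1) + 2*(-2)*conj(1)]
      = (1/8)[(12) + (4) + (8) + (4) + (-4)] = 24/8 = 3
  <chi_rho, chi_5> = (1/8)[1*(12)*conj(2) + 1*(4)*conj(-2) + 2*(-4)*conj(0) + 2*(-2)*conj(0) + 2*(-2)*conj(0)]
      = (1/8)[(24) + (-8) + (0) + (0) + (0)] = 16/8 = 2
Dimension check: dim(rho) = sum (mult * dim) = 0*1 + 2*1 + 3*1 + 3*1 + 2*2 = 12 = chi_rho(e) = 12.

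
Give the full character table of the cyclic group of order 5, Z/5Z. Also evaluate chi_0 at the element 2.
Character table of Z/5Z (irreps indexed chi_0,...,chi_4 with chi_k(m) = zeta_5^(k*m), zeta_5 = exp(2*pi*i/5)):
  irrep \ class  {0} (size 1)  {1} (size 1)    {2} (size 1)    {3} (size 1)    {4} (size 1)  
  chi_0          1             1               1               1               1             
  chi_1          1             exp(2*I*pi/5)   exp(4*I*pi/5)   exp(-4*I*pi/5)  exp(-2*I*pi/5)
  chi_2          1             exp(4*I*pi/5)   exp(-2*I*pi/5)  exp(2*I*pi/5)   exp(-4*I*pi/5)
  chi_3          1             exp(-4*I*pi/5)  exp(2*I*pi/5)   exp(-2*I*pi/5)  exp(4*I*pi/5) 
  chi_4          1             exp(-2*I*pi/5)  exp(-4*I*pi/5)  exp(4*I*pi/5)   exp(2*I*pi/5) 

Spot check: chi_0(2) = zeta_5^(0*2) = zeta_5^0 = 1.

Why: Z/5Z is abelian, so all 5 irreducible complex representations are 1-dimensional. They are given by chi_k(m) = zeta_5^(k*m) for k = 0,...,4. Row orthogonality: sum_m chi_k(m) conj(chi_l(m)) = 5 * [k = l].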